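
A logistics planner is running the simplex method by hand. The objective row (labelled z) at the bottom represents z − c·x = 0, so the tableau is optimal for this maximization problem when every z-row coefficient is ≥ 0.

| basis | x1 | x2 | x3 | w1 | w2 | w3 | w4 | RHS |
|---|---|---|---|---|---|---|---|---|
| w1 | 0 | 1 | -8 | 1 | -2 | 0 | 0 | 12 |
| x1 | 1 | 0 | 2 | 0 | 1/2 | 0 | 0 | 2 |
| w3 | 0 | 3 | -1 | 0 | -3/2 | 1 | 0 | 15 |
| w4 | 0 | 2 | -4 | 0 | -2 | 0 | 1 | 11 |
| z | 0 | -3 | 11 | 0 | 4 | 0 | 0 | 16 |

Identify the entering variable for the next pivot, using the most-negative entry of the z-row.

x2

Negative z-row entries: x2: -3.
The most negative is -3 in column x2, so x2 enters.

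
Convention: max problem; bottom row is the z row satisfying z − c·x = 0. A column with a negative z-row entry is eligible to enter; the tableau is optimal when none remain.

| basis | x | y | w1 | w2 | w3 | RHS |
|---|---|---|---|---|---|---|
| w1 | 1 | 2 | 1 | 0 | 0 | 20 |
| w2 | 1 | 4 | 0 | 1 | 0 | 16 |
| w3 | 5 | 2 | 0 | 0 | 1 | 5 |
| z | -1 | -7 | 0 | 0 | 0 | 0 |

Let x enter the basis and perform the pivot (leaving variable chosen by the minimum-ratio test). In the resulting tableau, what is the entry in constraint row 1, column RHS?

19

Ratio test on column x — row 1: 20/1 = 20; row 2: 16/1 = 16; row 3: 5/5 = 1. Minimum is 1 at row 3 (w3 leaves); pivot element 5.
Divide row 3 by 5; eliminate column x from the other rows.
Row 1 update in column RHS: 20 − 1·1 = 19.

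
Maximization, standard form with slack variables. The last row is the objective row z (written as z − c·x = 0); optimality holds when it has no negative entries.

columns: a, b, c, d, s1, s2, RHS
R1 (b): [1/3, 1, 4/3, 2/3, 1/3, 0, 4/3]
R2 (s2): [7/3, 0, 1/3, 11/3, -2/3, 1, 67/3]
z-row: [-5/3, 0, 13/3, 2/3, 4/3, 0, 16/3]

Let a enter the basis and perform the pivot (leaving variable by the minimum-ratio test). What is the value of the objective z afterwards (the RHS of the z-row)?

12

Ratio test on column a — row 1: (4/3)/(1/3) = 4; row 2: (67/3)/(7/3) = 67/7. Minimum is 4 at row 1 (b leaves); pivot element 1/3.
Pivot on row 1; the z-row RHS becomes 16/3 − (-5/3)·4 = 12.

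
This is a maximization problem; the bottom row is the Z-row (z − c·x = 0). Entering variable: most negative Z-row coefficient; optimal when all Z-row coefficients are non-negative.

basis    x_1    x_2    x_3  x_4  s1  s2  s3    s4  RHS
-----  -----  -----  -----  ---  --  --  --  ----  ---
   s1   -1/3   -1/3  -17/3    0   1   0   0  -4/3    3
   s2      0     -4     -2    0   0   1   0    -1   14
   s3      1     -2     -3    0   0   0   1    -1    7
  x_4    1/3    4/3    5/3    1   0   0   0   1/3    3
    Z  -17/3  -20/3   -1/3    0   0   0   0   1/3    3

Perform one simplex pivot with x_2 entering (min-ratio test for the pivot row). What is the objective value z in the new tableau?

Ratio test on column x_2 — row 1: entry -1/3 ≤ 0; row 2: entry -4 ≤ 0; row 3: entry -2 ≤ 0; row 4: 3/(4/3) = 9/4. Minimum is 9/4 at row 4 (x_4 leaves); pivot element 4/3.
Pivot on row 4; the Z-row RHS becomes 3 − (-20/3)·(9/4) = 18.

18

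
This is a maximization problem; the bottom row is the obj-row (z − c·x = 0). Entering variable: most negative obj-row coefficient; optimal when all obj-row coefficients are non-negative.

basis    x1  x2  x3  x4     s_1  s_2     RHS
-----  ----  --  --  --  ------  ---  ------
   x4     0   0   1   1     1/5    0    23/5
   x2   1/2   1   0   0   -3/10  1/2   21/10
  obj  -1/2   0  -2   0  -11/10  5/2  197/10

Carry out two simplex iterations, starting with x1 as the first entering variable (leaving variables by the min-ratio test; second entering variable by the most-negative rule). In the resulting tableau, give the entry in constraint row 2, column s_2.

1

Ratio test on column x1 — row 1: entry 0 ≤ 0; row 2: (21/10)/(1/2) = 21/5. Minimum is 21/5 at row 2 (x2 leaves); pivot element 1/2.
Divide row 2 by 1/2; eliminate column x1 from the other rows.
Second iteration: most negative obj-row entry is -2 in column x3, so x3 enters.
Ratio test on column x3 — row 1: (23/5)/1 = 23/5; row 2: entry 0 ≤ 0. Minimum is 23/5 at row 1 (x4 leaves); pivot element 1.
Divide row 1 by 1; eliminate column x3 from the other rows.
After both pivots, the entry at constraint row 2, column s_2 is 1.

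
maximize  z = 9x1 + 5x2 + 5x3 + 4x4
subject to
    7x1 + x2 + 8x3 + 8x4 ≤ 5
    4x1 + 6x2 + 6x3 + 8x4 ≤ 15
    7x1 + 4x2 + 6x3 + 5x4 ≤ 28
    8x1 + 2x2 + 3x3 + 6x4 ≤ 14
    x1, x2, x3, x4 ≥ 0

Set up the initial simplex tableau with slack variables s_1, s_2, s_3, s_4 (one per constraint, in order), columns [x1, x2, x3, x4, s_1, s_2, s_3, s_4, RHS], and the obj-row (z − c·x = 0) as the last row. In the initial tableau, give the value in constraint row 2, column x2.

6

Constraint 2 has coefficient 6 on x2.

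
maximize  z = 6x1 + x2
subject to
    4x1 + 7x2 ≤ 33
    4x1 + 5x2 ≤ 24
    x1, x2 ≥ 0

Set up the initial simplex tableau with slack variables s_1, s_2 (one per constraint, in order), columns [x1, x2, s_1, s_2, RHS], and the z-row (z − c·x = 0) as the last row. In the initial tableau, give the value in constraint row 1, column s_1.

1

Slack s_1 belongs to constraint 1; its column is the unit vector e_1, so the entry in row 1 is 1.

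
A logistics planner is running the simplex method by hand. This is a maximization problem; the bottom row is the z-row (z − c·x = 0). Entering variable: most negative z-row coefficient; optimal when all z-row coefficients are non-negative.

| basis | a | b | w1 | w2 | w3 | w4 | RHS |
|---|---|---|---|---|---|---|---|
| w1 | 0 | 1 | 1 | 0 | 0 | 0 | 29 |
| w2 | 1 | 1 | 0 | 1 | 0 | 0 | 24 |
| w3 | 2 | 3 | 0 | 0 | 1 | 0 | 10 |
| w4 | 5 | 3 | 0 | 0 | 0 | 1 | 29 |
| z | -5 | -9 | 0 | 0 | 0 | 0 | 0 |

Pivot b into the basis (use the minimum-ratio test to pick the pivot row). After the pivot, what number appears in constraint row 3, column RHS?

Ratio test on column b — row 1: 29/1 = 29; row 2: 24/1 = 24; row 3: 10/3 = 10/3; row 4: 29/3 = 29/3. Minimum is 10/3 at row 3 (w3 leaves); pivot element 3.
Divide row 3 by 3; eliminate column b from the other rows.
In the new row 3, the RHS entry is the old entry divided by the pivot: 10/3 = 10/3.

10/3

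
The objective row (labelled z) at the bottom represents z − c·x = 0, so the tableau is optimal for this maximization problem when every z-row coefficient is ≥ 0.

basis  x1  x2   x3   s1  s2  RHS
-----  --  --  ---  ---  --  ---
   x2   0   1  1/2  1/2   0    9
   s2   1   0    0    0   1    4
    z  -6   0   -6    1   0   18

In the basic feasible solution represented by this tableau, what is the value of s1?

0

s1 is not in the basis, so in the current basic feasible solution s1 = 0.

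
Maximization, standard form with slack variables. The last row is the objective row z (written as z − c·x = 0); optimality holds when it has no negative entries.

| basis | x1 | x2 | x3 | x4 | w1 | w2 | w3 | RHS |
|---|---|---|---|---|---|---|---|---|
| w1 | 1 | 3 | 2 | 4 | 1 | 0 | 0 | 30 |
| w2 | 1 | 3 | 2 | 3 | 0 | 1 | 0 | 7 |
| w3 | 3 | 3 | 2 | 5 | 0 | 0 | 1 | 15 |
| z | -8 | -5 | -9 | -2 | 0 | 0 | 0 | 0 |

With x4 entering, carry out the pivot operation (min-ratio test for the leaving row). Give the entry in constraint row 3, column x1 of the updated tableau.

4/3

Ratio test on column x4 — row 1: 30/4 = 15/2; row 2: 7/3 = 7/3; row 3: 15/5 = 3. Minimum is 7/3 at row 2 (w2 leaves); pivot element 3.
Divide row 2 by 3; eliminate column x4 from the other rows.
Row 3 update in column x1: 3 − 5·(1/3) = 4/3.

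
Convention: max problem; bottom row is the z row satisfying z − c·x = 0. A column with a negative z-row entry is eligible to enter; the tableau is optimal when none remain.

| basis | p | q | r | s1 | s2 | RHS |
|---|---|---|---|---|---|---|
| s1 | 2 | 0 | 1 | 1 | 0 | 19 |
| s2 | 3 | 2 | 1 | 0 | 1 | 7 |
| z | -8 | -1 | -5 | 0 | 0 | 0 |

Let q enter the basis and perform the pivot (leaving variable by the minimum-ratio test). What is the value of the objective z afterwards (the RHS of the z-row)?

7/2

Ratio test on column q — row 1: entry 0 ≤ 0; row 2: 7/2 = 7/2. Minimum is 7/2 at row 2 (s2 leaves); pivot element 2.
Pivot on row 2; the z-row RHS becomes 0 − (-1)·(7/2) = 7/2.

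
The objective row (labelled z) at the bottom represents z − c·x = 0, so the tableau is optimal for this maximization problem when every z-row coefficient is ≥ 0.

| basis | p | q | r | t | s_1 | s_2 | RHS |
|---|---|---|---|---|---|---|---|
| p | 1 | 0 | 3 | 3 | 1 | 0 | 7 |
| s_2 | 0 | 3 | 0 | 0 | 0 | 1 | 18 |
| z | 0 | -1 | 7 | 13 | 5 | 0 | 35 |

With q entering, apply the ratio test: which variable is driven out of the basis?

s_2

Column q entries and ratios — p: 0 ≤ 0, skip; s_2: 18/3 = 6.
Smallest ratio is 6 in the row of s_2, so s_2 leaves.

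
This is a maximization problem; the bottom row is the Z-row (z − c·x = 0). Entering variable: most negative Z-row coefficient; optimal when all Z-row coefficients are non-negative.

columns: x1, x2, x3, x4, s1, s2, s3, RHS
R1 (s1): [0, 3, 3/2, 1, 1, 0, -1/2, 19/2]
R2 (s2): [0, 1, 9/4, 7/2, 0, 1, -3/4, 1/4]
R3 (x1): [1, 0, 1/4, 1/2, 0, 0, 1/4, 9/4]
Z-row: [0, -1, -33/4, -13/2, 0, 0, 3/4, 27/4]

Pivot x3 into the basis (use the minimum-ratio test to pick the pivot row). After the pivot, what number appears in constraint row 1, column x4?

-4/3

Ratio test on column x3 — row 1: (19/2)/(3/2) = 19/3; row 2: (1/4)/(9/4) = 1/9; row 3: (9/4)/(1/4) = 9. Minimum is 1/9 at row 2 (s2 leaves); pivot element 9/4.
Divide row 2 by 9/4; eliminate column x3 from the other rows.
Row 1 update in column x4: 1 − (3/2)·(14/9) = -4/3.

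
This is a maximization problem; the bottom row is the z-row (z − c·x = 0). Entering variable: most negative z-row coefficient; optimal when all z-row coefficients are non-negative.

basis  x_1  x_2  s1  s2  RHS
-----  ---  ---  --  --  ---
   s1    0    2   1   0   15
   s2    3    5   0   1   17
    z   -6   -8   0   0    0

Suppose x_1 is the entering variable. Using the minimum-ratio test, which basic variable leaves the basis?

s2

Column x_1 entries and ratios — s1: 0 ≤ 0, skip; s2: 17/3 = 17/3.
Smallest ratio is 17/3 in the row of s2, so s2 leaves.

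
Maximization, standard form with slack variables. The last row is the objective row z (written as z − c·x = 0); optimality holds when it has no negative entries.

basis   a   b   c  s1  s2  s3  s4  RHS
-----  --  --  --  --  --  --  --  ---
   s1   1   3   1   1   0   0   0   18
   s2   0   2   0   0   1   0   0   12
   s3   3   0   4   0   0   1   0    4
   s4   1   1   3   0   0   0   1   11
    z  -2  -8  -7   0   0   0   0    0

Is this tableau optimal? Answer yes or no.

The z-row has a negative entry -8 in column b, so it is not optimal.

no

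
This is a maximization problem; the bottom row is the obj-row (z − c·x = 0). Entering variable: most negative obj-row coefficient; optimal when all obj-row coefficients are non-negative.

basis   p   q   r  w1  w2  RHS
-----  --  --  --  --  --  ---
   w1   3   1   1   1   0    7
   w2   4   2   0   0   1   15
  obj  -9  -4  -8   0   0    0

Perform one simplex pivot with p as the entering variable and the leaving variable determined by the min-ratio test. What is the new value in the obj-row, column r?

-5

Ratio test on column p — row 1: 7/3 = 7/3; row 2: 15/4 = 15/4. Minimum is 7/3 at row 1 (w1 leaves); pivot element 3.
Divide row 1 by 3; eliminate column p from the other rows.
obj-row update in column r: -8 − (-9)·(1/3) = -5.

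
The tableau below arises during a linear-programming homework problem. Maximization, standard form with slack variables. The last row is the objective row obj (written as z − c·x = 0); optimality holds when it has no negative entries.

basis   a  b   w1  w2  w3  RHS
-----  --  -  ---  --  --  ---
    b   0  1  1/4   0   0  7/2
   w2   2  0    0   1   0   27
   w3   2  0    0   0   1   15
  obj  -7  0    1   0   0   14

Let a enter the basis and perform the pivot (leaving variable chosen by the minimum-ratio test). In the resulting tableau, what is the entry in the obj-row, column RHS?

Ratio test on column a — row 1: entry 0 ≤ 0; row 2: 27/2 = 27/2; row 3: 15/2 = 15/2. Minimum is 15/2 at row 3 (w3 leaves); pivot element 2.
Divide row 3 by 2; eliminate column a from the other rows.
obj-row update in column RHS: 14 − (-7)·(15/2) = 133/2.

133/2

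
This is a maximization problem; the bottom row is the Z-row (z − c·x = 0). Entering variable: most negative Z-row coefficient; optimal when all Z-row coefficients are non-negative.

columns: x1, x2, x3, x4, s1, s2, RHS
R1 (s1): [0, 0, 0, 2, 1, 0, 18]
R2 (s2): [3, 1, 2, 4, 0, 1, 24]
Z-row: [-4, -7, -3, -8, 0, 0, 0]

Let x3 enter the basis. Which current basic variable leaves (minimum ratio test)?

Column x3 entries and ratios — s1: 0 ≤ 0, skip; s2: 24/2 = 12.
Smallest ratio is 12 in the row of s2, so s2 leaves.

s2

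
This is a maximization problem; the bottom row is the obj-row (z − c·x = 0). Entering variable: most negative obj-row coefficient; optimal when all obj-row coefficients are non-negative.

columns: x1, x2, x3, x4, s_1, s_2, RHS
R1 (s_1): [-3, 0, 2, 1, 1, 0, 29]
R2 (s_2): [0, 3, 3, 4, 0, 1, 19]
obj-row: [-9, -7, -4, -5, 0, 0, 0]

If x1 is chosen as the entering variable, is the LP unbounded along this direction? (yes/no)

Every constraint-row entry in column x1 is ≤ 0, so increasing x1 is unbounded.

yes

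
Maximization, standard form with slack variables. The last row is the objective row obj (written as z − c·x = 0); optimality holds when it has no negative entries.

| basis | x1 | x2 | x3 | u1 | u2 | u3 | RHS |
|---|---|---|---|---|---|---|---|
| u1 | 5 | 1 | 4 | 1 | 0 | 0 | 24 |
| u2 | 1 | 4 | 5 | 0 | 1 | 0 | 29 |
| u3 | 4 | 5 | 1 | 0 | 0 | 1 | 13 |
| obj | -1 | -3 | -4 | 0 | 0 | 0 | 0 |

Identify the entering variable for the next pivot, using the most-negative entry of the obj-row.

Negative obj-row entries: x1: -1, x2: -3, x3: -4.
The most negative is -4 in column x3, so x3 enters.

x3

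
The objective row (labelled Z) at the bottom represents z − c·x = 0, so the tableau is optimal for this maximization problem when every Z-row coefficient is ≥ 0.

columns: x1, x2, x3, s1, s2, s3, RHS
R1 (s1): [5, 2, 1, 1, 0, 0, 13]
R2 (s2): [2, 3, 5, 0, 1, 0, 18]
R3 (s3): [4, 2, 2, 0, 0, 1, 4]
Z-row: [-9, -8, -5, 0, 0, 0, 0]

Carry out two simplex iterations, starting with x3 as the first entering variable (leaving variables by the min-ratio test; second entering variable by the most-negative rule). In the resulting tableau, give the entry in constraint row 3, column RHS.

2

Ratio test on column x3 — row 1: 13/1 = 13; row 2: 18/5 = 18/5; row 3: 4/2 = 2. Minimum is 2 at row 3 (s3 leaves); pivot element 2.
Divide row 3 by 2; eliminate column x3 from the other rows.
Second iteration: most negative Z-row entry is -3 in column x2, so x2 enters.
Ratio test on column x2 — row 1: 11/1 = 11; row 2: entry -2 ≤ 0; row 3: 2/1 = 2. Minimum is 2 at row 3 (x3 leaves); pivot element 1.
Divide row 3 by 1; eliminate column x2 from the other rows.
After both pivots, the entry at constraint row 3, column RHS is 2.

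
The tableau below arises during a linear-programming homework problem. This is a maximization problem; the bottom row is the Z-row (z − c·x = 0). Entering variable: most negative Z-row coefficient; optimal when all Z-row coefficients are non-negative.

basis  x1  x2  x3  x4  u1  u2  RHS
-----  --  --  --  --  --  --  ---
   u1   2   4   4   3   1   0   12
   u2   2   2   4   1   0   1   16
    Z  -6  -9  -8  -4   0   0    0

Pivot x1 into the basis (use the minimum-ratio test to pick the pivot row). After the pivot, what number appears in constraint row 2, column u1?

-1

Ratio test on column x1 — row 1: 12/2 = 6; row 2: 16/2 = 8. Minimum is 6 at row 1 (u1 leaves); pivot element 2.
Divide row 1 by 2; eliminate column x1 from the other rows.
Row 2 update in column u1: 0 − 2·(1/2) = -1.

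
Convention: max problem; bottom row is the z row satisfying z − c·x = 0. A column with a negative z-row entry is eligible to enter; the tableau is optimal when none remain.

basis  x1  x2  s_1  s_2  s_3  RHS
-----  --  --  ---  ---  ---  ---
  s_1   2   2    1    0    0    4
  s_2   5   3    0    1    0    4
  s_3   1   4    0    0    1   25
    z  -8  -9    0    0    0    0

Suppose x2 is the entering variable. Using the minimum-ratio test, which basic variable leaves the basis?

s_2

Column x2 entries and ratios — s_1: 4/2 = 2; s_2: 4/3 = 4/3; s_3: 25/4 = 25/4.
Smallest ratio is 4/3 in the row of s_2, so s_2 leaves.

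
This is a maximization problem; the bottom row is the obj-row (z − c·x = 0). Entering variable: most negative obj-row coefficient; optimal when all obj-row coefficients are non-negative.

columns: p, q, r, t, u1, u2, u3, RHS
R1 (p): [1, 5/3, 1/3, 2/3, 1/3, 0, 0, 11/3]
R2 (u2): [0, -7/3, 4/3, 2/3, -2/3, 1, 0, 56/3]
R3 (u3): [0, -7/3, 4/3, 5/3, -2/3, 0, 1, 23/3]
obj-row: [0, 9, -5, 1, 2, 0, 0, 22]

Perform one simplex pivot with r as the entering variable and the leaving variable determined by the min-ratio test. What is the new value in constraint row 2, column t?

Ratio test on column r — row 1: (11/3)/(1/3) = 11; row 2: (56/3)/(4/3) = 14; row 3: (23/3)/(4/3) = 23/4. Minimum is 23/4 at row 3 (u3 leaves); pivot element 4/3.
Divide row 3 by 4/3; eliminate column r from the other rows.
Row 2 update in column t: 2/3 − (4/3)·(5/4) = -1.

-1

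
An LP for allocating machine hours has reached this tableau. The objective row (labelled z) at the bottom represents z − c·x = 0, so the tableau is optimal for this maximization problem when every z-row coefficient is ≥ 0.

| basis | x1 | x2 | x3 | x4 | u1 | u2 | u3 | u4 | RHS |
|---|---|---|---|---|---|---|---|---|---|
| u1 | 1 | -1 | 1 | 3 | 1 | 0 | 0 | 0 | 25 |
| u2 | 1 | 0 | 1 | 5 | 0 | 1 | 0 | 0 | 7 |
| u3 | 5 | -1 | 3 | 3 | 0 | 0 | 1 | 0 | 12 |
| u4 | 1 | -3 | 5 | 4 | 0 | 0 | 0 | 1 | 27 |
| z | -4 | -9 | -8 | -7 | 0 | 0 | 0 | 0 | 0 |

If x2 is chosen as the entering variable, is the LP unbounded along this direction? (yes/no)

Every constraint-row entry in column x2 is ≤ 0, so increasing x2 is unbounded.

yes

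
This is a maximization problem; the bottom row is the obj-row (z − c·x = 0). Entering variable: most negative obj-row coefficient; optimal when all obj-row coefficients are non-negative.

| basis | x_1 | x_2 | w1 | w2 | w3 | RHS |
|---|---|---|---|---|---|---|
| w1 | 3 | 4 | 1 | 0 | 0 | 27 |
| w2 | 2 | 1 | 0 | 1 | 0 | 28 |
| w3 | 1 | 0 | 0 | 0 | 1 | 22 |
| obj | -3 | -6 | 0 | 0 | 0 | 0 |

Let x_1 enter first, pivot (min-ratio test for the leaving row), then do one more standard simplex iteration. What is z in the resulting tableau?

81/2

Ratio test on column x_1 — row 1: 27/3 = 9; row 2: 28/2 = 14; row 3: 22/1 = 22. Minimum is 9 at row 1 (w1 leaves); pivot element 3.
Pivot on row 1; the obj-row RHS becomes 0 − (-3)·9 = 27.
Next entering variable (most negative obj-row entry -2): x_2.
Ratio test on column x_2 — row 1: 9/(4/3) = 27/4; row 2: entry -5/3 ≤ 0; row 3: entry -4/3 ≤ 0. Minimum is 27/4 at row 1 (x_1 leaves); pivot element 4/3.
After the second pivot the obj-row RHS is 27 − (-2)·(27/4) = 81/2.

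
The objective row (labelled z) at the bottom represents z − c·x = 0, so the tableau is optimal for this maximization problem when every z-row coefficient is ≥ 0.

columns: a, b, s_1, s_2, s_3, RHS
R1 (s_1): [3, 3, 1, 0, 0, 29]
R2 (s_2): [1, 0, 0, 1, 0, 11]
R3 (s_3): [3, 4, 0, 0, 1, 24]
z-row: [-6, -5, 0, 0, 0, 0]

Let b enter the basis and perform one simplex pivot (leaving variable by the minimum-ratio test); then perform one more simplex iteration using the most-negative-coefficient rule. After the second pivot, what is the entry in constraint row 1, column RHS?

5

Ratio test on column b — row 1: 29/3 = 29/3; row 2: entry 0 ≤ 0; row 3: 24/4 = 6. Minimum is 6 at row 3 (s_3 leaves); pivot element 4.
Divide row 3 by 4; eliminate column b from the other rows.
Second iteration: most negative z-row entry is -9/4 in column a, so a enters.
Ratio test on column a — row 1: 11/(3/4) = 44/3; row 2: 11/1 = 11; row 3: 6/(3/4) = 8. Minimum is 8 at row 3 (b leaves); pivot element 3/4.
Divide row 3 by 3/4; eliminate column a from the other rows.
After both pivots, the entry at constraint row 1, column RHS is 5.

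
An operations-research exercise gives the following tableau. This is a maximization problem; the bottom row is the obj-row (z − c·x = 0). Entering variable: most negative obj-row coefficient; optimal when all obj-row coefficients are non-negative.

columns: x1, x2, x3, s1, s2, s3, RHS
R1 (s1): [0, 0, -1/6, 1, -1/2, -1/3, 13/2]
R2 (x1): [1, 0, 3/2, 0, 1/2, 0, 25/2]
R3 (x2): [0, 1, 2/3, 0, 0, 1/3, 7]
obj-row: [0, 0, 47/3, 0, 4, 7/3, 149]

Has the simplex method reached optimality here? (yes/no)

yes

Every obj-row coefficient is ≥ 0, so the tableau is optimal.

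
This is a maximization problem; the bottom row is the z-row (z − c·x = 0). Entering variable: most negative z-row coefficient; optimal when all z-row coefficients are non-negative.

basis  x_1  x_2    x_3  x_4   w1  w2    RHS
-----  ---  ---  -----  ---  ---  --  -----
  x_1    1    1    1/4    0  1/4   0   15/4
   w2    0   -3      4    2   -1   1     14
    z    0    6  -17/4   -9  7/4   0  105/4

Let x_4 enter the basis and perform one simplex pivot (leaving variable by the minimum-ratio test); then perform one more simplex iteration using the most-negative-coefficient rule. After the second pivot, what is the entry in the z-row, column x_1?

Ratio test on column x_4 — row 1: entry 0 ≤ 0; row 2: 14/2 = 7. Minimum is 7 at row 2 (w2 leaves); pivot element 2.
Divide row 2 by 2; eliminate column x_4 from the other rows.
Second iteration: most negative z-row entry is -15/2 in column x_2, so x_2 enters.
Ratio test on column x_2 — row 1: (15/4)/1 = 15/4; row 2: entry -3/2 ≤ 0. Minimum is 15/4 at row 1 (x_1 leaves); pivot element 1.
Divide row 1 by 1; eliminate column x_2 from the other rows.
After both pivots, the entry at the z-row, column x_1 is 15/2.

15/2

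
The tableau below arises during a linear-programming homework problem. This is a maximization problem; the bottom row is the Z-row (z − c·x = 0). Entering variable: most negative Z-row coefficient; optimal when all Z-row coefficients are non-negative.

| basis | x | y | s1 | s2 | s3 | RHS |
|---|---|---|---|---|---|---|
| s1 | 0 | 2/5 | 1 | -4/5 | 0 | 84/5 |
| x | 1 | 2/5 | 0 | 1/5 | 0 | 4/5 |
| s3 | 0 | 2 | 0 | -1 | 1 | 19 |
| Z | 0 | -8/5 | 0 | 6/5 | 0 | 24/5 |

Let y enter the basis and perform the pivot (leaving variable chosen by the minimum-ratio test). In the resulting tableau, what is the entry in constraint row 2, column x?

5/2

Ratio test on column y — row 1: (84/5)/(2/5) = 42; row 2: (4/5)/(2/5) = 2; row 3: 19/2 = 19/2. Minimum is 2 at row 2 (x leaves); pivot element 2/5.
Divide row 2 by 2/5; eliminate column y from the other rows.
In the new row 2, the x entry is the old entry divided by the pivot: 1/(2/5) = 5/2.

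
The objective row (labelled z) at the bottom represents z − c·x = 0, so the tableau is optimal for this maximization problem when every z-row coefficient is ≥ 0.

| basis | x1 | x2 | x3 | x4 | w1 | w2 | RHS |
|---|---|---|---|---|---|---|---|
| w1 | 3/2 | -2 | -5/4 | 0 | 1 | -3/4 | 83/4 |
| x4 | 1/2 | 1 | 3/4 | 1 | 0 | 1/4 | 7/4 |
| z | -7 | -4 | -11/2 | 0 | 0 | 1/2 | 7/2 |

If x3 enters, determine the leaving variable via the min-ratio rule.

Column x3 entries and ratios — w1: -5/4 ≤ 0, skip; x4: (7/4)/(3/4) = 7/3.
Smallest ratio is 7/3 in the row of x4, so x4 leaves.

x4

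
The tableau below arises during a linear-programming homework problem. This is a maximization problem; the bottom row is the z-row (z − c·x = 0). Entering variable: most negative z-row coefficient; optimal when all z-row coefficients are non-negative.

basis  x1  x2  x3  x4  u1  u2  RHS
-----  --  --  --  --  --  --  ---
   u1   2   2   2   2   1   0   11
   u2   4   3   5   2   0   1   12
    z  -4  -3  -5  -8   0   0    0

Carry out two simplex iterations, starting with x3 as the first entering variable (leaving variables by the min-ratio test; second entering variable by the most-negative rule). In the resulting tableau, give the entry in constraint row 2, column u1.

Ratio test on column x3 — row 1: 11/2 = 11/2; row 2: 12/5 = 12/5. Minimum is 12/5 at row 2 (u2 leaves); pivot element 5.
Divide row 2 by 5; eliminate column x3 from the other rows.
Second iteration: most negative z-row entry is -6 in column x4, so x4 enters.
Ratio test on column x4 — row 1: (31/5)/(6/5) = 31/6; row 2: (12/5)/(2/5) = 6. Minimum is 31/6 at row 1 (u1 leaves); pivot element 6/5.
Divide row 1 by 6/5; eliminate column x4 from the other rows.
After both pivots, the entry at constraint row 2, column u1 is -1/3.

-1/3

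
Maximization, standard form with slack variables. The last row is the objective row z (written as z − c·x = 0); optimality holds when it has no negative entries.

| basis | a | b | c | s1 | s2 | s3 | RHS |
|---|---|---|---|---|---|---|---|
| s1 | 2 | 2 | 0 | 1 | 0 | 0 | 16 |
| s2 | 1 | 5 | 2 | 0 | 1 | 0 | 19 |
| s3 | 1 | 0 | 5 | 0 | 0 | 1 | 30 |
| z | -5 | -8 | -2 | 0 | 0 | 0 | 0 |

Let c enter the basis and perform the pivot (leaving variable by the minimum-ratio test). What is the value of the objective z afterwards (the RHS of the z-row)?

12

Ratio test on column c — row 1: entry 0 ≤ 0; row 2: 19/2 = 19/2; row 3: 30/5 = 6. Minimum is 6 at row 3 (s3 leaves); pivot element 5.
Pivot on row 3; the z-row RHS becomes 0 − (-2)·6 = 12.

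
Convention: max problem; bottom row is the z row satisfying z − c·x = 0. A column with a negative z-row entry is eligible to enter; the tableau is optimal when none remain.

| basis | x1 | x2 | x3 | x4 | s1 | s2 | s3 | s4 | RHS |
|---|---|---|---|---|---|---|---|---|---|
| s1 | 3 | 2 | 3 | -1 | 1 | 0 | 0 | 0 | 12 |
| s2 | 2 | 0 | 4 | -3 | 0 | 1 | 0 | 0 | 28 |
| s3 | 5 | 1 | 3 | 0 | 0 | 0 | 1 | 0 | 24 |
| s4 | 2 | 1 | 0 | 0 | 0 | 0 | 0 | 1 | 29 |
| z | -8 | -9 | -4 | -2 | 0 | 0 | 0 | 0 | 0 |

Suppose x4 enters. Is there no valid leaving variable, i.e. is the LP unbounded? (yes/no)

Every constraint-row entry in column x4 is ≤ 0, so increasing x4 is unbounded.

yes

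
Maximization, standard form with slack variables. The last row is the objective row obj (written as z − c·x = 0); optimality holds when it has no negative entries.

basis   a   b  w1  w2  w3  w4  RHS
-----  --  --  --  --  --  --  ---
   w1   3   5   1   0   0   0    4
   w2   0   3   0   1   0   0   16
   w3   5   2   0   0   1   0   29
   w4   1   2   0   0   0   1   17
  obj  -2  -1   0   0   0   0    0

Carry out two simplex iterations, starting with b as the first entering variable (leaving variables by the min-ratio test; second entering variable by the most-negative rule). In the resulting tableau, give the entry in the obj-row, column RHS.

Ratio test on column b — row 1: 4/5 = 4/5; row 2: 16/3 = 16/3; row 3: 29/2 = 29/2; row 4: 17/2 = 17/2. Minimum is 4/5 at row 1 (w1 leaves); pivot element 5.
Divide row 1 by 5; eliminate column b from the other rows.
Second iteration: most negative obj-row entry is -7/5 in column a, so a enters.
Ratio test on column a — row 1: (4/5)/(3/5) = 4/3; row 2: entry -9/5 ≤ 0; row 3: (137/5)/(19/5) = 137/19; row 4: entry -1/5 ≤ 0. Minimum is 4/3 at row 1 (b leaves); pivot element 3/5.
Divide row 1 by 3/5; eliminate column a from the other rows.
After both pivots, the entry at the obj-row, column RHS is 8/3.

8/3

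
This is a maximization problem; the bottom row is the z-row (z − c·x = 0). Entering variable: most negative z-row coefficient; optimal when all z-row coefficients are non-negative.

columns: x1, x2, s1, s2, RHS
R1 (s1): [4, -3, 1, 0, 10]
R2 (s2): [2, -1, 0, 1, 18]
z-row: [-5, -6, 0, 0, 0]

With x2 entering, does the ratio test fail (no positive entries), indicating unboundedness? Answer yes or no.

Every constraint-row entry in column x2 is ≤ 0, so increasing x2 is unbounded.

yes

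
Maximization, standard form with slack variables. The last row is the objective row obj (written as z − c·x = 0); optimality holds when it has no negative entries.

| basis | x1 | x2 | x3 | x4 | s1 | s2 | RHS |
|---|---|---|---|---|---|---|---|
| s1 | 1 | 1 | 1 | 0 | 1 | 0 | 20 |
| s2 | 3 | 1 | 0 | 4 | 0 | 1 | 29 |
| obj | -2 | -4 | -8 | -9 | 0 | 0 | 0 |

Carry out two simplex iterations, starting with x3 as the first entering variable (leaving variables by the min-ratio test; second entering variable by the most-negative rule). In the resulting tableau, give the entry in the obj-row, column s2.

Ratio test on column x3 — row 1: 20/1 = 20; row 2: entry 0 ≤ 0. Minimum is 20 at row 1 (s1 leaves); pivot element 1.
Divide row 1 by 1; eliminate column x3 from the other rows.
Second iteration: most negative obj-row entry is -9 in column x4, so x4 enters.
Ratio test on column x4 — row 1: entry 0 ≤ 0; row 2: 29/4 = 29/4. Minimum is 29/4 at row 2 (s2 leaves); pivot element 4.
Divide row 2 by 4; eliminate column x4 from the other rows.
After both pivots, the entry at the obj-row, column s2 is 9/4.

9/4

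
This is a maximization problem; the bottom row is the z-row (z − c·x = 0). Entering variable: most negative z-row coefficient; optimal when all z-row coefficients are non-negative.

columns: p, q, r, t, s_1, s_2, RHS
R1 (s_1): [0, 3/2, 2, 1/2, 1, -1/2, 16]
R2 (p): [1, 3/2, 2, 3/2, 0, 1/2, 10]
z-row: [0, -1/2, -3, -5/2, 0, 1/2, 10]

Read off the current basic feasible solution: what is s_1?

s_1 is basic (row 1); its value is the RHS of that row, 16.

16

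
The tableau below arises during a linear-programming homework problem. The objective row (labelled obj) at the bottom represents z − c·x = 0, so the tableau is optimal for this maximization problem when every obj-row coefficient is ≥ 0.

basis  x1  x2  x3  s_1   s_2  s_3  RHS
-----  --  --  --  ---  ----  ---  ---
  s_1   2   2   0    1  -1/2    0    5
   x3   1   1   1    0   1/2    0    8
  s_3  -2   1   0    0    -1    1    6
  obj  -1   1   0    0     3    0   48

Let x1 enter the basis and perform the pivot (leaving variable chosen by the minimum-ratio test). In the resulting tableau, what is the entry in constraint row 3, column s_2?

Ratio test on column x1 — row 1: 5/2 = 5/2; row 2: 8/1 = 8; row 3: entry -2 ≤ 0. Minimum is 5/2 at row 1 (s_1 leaves); pivot element 2.
Divide row 1 by 2; eliminate column x1 from the other rows.
Row 3 update in column s_2: -1 − (-2)·(-1/4) = -3/2.

-3/2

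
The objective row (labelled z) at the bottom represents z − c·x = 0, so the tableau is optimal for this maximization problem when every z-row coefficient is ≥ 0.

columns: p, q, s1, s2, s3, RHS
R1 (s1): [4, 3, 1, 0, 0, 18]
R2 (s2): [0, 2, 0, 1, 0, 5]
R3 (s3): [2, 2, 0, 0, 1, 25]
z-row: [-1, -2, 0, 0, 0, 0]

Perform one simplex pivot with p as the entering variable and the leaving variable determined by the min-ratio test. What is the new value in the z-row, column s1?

1/4

Ratio test on column p — row 1: 18/4 = 9/2; row 2: entry 0 ≤ 0; row 3: 25/2 = 25/2. Minimum is 9/2 at row 1 (s1 leaves); pivot element 4.
Divide row 1 by 4; eliminate column p from the other rows.
z-row update in column s1: 0 − (-1)·(1/4) = 1/4.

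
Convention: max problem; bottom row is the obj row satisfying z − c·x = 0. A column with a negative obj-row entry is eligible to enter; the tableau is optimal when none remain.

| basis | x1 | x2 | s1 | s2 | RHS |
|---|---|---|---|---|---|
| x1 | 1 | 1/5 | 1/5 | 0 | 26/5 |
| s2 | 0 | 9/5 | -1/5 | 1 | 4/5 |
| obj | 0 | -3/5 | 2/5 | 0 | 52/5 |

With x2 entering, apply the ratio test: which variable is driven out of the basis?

Column x2 entries and ratios — x1: (26/5)/(1/5) = 26; s2: (4/5)/(9/5) = 4/9.
Smallest ratio is 4/9 in the row of s2, so s2 leaves.

s2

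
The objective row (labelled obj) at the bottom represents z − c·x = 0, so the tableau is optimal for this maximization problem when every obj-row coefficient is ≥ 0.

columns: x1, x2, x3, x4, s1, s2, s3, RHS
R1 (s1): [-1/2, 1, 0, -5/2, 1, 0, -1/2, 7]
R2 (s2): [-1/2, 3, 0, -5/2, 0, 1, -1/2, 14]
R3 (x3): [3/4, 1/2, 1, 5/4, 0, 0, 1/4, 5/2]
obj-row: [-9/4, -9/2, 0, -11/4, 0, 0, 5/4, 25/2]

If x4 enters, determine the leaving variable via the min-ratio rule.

Column x4 entries and ratios — s1: -5/2 ≤ 0, skip; s2: -5/2 ≤ 0, skip; x3: (5/2)/(5/4) = 2.
Smallest ratio is 2 in the row of x3, so x3 leaves.

x3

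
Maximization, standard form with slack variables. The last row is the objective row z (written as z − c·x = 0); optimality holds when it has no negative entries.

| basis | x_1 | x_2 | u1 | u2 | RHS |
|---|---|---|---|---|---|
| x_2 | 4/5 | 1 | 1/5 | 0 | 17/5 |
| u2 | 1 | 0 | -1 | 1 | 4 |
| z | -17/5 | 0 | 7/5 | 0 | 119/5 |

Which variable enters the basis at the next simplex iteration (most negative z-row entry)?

Negative z-row entries: x_1: -17/5.
The most negative is -17/5 in column x_1, so x_1 enters.

x_1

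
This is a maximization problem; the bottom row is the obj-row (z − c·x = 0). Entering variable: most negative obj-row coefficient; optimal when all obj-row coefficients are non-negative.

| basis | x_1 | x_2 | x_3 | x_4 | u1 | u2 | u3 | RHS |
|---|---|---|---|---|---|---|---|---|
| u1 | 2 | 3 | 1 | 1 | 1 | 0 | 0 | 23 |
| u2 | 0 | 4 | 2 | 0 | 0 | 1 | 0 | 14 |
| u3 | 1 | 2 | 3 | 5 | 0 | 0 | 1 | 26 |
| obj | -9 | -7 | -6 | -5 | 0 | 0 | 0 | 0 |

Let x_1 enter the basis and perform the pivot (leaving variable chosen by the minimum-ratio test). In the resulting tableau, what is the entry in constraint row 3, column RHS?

Ratio test on column x_1 — row 1: 23/2 = 23/2; row 2: entry 0 ≤ 0; row 3: 26/1 = 26. Minimum is 23/2 at row 1 (u1 leaves); pivot element 2.
Divide row 1 by 2; eliminate column x_1 from the other rows.
Row 3 update in column RHS: 26 − 1·(23/2) = 29/2.

29/2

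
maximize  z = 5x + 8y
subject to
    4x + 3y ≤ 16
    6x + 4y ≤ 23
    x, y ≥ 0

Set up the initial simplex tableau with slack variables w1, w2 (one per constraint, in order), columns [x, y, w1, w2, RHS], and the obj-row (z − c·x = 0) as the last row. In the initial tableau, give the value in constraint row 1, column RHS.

The RHS of constraint 1 is b_1 = 16.

16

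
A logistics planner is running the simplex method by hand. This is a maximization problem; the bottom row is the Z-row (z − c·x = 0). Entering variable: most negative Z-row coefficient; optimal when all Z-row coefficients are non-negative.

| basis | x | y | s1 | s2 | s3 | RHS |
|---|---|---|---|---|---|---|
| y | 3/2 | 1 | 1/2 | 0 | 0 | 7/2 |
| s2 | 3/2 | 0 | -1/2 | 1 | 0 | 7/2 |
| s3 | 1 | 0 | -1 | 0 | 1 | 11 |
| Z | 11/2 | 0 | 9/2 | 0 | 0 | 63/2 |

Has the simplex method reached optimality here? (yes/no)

yes

Every Z-row coefficient is ≥ 0, so the tableau is optimal.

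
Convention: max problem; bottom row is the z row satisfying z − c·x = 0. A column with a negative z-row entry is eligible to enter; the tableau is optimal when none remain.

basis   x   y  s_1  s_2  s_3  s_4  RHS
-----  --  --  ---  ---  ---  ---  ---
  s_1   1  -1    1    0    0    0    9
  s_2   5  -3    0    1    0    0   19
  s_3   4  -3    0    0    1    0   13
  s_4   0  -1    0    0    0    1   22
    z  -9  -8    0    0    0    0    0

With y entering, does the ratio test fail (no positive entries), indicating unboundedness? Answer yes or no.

yes

Every constraint-row entry in column y is ≤ 0, so increasing y is unbounded.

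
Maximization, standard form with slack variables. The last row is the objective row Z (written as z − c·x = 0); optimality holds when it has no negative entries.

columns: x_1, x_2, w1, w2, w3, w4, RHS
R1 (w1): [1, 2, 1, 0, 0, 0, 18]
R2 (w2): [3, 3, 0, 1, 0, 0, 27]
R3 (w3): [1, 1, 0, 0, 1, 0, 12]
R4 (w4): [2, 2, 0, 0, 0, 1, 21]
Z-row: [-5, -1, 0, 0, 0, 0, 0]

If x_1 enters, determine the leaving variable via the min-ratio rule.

w2

Column x_1 entries and ratios — w1: 18/1 = 18; w2: 27/3 = 9; w3: 12/1 = 12; w4: 21/2 = 21/2.
Smallest ratio is 9 in the row of w2, so w2 leaves.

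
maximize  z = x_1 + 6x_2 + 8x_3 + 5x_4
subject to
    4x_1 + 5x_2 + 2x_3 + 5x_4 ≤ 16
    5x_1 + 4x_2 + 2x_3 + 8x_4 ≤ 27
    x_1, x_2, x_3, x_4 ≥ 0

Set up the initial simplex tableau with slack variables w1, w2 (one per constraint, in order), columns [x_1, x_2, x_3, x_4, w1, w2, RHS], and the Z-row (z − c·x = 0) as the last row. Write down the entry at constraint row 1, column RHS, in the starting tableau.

16

The RHS of constraint 1 is b_1 = 16.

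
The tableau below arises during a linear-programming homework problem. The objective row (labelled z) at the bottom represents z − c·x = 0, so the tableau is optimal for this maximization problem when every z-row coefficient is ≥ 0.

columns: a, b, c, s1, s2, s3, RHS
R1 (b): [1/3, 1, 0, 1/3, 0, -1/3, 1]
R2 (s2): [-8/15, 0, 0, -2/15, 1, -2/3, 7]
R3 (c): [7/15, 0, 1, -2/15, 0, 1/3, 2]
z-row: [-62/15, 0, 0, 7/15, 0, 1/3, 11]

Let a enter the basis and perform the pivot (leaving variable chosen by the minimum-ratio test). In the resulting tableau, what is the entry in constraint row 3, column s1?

Ratio test on column a — row 1: 1/(1/3) = 3; row 2: entry -8/15 ≤ 0; row 3: 2/(7/15) = 30/7. Minimum is 3 at row 1 (b leaves); pivot element 1/3.
Divide row 1 by 1/3; eliminate column a from the other rows.
Row 3 update in column s1: -2/15 − (7/15)·1 = -3/5.

-3/5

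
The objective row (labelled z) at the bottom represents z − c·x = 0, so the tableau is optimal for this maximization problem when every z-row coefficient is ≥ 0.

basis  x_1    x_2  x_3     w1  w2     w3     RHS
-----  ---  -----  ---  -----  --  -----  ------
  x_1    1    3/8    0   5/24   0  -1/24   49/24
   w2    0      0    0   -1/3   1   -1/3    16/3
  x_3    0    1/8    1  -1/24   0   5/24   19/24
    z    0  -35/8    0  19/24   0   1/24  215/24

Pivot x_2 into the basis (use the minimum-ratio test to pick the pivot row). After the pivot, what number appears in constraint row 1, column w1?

Ratio test on column x_2 — row 1: (49/24)/(3/8) = 49/9; row 2: entry 0 ≤ 0; row 3: (19/24)/(1/8) = 19/3. Minimum is 49/9 at row 1 (x_1 leaves); pivot element 3/8.
Divide row 1 by 3/8; eliminate column x_2 from the other rows.
In the new row 1, the w1 entry is the old entry divided by the pivot: (5/24)/(3/8) = 5/9.

5/9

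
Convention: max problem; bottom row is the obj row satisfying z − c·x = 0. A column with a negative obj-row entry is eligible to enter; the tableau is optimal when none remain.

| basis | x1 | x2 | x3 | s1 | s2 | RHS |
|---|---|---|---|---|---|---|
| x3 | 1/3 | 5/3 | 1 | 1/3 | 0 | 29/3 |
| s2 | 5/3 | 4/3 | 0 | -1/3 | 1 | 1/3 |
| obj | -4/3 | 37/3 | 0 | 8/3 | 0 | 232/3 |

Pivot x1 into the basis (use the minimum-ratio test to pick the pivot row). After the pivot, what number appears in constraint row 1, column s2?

Ratio test on column x1 — row 1: (29/3)/(1/3) = 29; row 2: (1/3)/(5/3) = 1/5. Minimum is 1/5 at row 2 (s2 leaves); pivot element 5/3.
Divide row 2 by 5/3; eliminate column x1 from the other rows.
Row 1 update in column s2: 0 − (1/3)·(3/5) = -1/5.

-1/5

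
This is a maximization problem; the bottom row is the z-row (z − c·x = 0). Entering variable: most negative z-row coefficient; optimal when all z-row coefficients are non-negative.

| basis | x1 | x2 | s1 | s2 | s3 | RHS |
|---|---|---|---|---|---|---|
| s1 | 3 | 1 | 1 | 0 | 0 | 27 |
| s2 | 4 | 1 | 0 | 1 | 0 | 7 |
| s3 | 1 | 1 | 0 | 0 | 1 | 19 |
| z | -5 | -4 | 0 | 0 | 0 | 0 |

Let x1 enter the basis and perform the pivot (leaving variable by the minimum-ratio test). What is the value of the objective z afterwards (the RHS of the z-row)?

35/4

Ratio test on column x1 — row 1: 27/3 = 9; row 2: 7/4 = 7/4; row 3: 19/1 = 19. Minimum is 7/4 at row 2 (s2 leaves); pivot element 4.
Pivot on row 2; the z-row RHS becomes 0 − (-5)·(7/4) = 35/4.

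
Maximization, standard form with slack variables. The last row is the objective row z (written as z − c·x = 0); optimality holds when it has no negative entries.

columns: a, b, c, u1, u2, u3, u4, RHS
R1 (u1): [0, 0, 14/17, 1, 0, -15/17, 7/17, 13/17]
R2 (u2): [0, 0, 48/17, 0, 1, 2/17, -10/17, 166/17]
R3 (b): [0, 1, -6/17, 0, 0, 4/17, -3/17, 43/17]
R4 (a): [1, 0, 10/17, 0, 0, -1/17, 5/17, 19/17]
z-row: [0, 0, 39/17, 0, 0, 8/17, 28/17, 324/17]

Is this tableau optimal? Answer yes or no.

Every z-row coefficient is ≥ 0, so the tableau is optimal.

yes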